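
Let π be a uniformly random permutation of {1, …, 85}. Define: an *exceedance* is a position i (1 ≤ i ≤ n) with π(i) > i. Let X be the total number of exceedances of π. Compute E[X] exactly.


Write X = Σ_{i=1}^{85} X_i, where X_i = 1_{π(i) > i}.
For each fixed i, π(i) is uniform over {1, …, 85} (marginal of a uniform permutation), so P[π(i) > i] = (n − i)/n. Summing: Σ_{i=1}^{85} (n − i)/n = (0 + 1 + … + 84)/85 = 85(85 − 1)/(2·85) = (85 − 1)/2.
Hence E[X] = Σ_{i=1}^{85} (85 − i)/85 = 42 ≈ 42.0000.

E[X] = 42 = 42.0000.


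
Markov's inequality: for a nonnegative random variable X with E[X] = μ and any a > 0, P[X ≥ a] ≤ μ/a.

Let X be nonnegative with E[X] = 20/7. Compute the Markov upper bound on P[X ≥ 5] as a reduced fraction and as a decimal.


μ = E[X] = 20/7, a = 5.
Markov: P[X ≥ 5] ≤ μ/a = (20/7)/5 = 4/7.
Numerically: ≈ 0.571429.
(Since a = 5 > μ = 2.857143, the bound 4/7 is < 1 and informative.)

P[X ≥ 5] ≤ 4/7 ≈ 0.571429.


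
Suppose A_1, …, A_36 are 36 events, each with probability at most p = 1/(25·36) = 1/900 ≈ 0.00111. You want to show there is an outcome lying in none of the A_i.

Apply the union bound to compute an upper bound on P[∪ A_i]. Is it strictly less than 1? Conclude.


Union bound: P[∪_{i=1}^{36} A_i] ≤ Σ_i P[A_i] ≤ 36·p = 36·(1/900) = 1/25.
Numerically: 1/25 ≈ 0.04000.
Is 1/25 < 1? YES.
Since P[∪ A_i] ≤ 1/25 < 1, the complement has P[∩ A_i^c] ≥ 1 − 1/25 = 24/25 > 0, so some outcome avoids every A_i.

36·p = 1/25 ≈ 0.04000; existence CERTIFIED by the union bound.


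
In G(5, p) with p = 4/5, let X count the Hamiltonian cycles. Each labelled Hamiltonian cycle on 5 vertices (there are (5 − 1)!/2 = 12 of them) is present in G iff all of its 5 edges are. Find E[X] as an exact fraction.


K_5 has (5 − 1)!/2 = 12 labelled Hamiltonian cycles.
For each such Hamiltonian cycle H, let X_H = 1 if all 5 edges of H are present in G. Then P[X_H = 1] = p^{5} = (4/5)^{5} = 1024/3125.
By linearity of expectation: E[X] = Σ_H E[X_H] = 12 · p^{5} = 12 · 1024/3125 = 12288/3125.
Numerically: E[X] ≈ 3.932.

E[X] = 12 · (4/5)^{5} = 12288/3125 ≈ 3.932.


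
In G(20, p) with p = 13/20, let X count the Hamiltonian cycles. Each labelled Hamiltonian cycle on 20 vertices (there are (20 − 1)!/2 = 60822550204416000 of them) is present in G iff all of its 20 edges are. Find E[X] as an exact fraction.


K_20 has (20 − 1)!/2 = 60822550204416000 labelled Hamiltonian cycles.
For each such Hamiltonian cycle H, let X_H = 1 if all 20 edges of H are present in G. Then P[X_H = 1] = p^{20} = (13/20)^{20} = 19004963774880799438801/104857600000000000000000000.
By linearity of expectation: E[X] = Σ_H E[X_H] = 60822550204416000 · p^{20} = 60822550204416000 · 19004963774880799438801/104857600000000000000000000 = 282209561360057334695429506990221/25600000000000000000.
Numerically: E[X] ≈ 1.102e+13.

E[X] = 60822550204416000 · (13/20)^{20} = 282209561360057334695429506990221/25600000000000000000 ≈ 1.102e+13.


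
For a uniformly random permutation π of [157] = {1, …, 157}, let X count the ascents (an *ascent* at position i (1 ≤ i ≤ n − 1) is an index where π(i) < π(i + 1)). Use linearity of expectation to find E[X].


Write X = Σ X_I over i = 1, …, 156, with X_I the indicator of one ascent.
There are 156 indicators.
For each fixed i, the pair (π(i), π(i+1)) is a uniformly random ordered pair of distinct values from {1, …, 157}; by symmetry P[π(i) < π(i+1)] = 1/2.
By linearity: E[X] = 156 · (1/2) = (157 − 1) · (1/2) = 78 ≈ 78.000.

E[X] = 78 = 78.000.


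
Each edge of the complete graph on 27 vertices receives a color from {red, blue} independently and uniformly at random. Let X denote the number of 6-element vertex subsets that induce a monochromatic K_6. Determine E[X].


Let X = Σ_S X_S over the C(27, 6) = 296010 subsets S of size 6, where X_S = 1 if the K_6 on S is monochromatic.
For a fixed S, the K_6 on S has C(6, 2) = 15 edges. P[all 15 edges red] = (1/2)^15, and likewise for blue, so P[monochromatic] = 2·(1/2)^15 = 2^{1 − 15} = 1/16384.
Summing: E[X] = C(27, 6) · 2^{1 − 15} = 296010 · 1/16384 = 148005/8192.
Numerically: E[X] ≈ 18.067017.

E[X] = C(27,6)·2^(1−C(6,2)) = 148005/8192 ≈ 18.067017.


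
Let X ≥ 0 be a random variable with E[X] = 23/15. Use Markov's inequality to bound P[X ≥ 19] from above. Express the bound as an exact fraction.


μ = E[X] = 23/15, a = 19.
Markov: P[X ≥ 19] ≤ μ/a = (23/15)/19 = 23/285.
Numerically: ≈ 0.080702.
(Since a = 19 > μ = 1.533333, the bound 23/285 is < 1 and informative.)

P[X ≥ 19] ≤ 23/285 ≈ 0.080702.


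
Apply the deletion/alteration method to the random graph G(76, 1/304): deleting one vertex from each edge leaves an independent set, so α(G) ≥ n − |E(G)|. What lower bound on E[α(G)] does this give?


E[|E(G)|] = C(76, 2)·p = 2850 · (1/304) = 75/8.
E[α(G)] ≥ n − E[|E(G)|] = 76 − 75/8 = 533/8.
Numerically: ≈ 66.625.
(This is only a lower bound; the true E[α(G)] may be larger.)

E[α(G)] ≥ 533/8 ≈ 66.625.


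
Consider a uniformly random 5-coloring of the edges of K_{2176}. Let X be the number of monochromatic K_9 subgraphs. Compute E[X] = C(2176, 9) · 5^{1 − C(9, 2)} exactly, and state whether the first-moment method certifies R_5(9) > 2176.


E[X] = C(2176, 9) · 5^{1 − 36} = 2964644298134342657641600 · 5^{−35} = 2964644298134342657641600/2910383045673370361328125.
As a reduced fraction: E[X] = 118585771925373706305664/116415321826934814453125 ≈ 1.0186.
Is E[X] < 1? NO.
Since E[X] ≥ 1, the first-moment bound is inconclusive at n = 2176; it does NOT by itself certify R_5(9) > 2176.

E[X] = 118585771925373706305664/116415321826934814453125 ≈ 1.0186; E[X] ≥ 1; first-moment method inconclusive here.


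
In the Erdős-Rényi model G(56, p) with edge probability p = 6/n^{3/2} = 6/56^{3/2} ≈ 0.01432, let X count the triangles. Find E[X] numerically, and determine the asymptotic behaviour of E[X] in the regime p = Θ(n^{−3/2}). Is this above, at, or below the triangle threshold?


Number of potential triangles: C(56, 3) = 27720.
Each occurs with probability p³ ≈ (0.01432)³ ≈ 2.934997e-06.
By linearity: E[X] = C(56, 3)·p³ ≈ 27720 · 2.934997e-06 ≈ 0.0814.
Since α = 3/2 > 1, p = c/n^{3/2} = o(1/n) is below the triangle threshold p ~ 1/n. Asymptotically E[X] ~ (c³/6)·n^{3(1−α)} = (6³/6)·n^{-1.5} → 0, so by Markov's inequality G has no triangles w.h.p.

E[X] ≈ 0.0814; in regime p = Θ(1/n^{3/2}) E[X] tends to 0 (below the triangle threshold p ~ 1/n).


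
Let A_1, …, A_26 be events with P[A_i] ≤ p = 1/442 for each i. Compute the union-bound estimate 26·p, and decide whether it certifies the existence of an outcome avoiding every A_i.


Union bound: P[∪_{i=1}^{26} A_i] ≤ Σ_i P[A_i] ≤ 26·p = 26·(1/442) = 1/17.
Numerically: 1/17 ≈ 0.05882.
Is 1/17 < 1? YES.
Since P[∪ A_i] ≤ 1/17 < 1, the complement has P[∩ A_i^c] ≥ 1 − 1/17 = 16/17 > 0, so some outcome avoids every A_i.

26·p = 1/17 ≈ 0.05882; existence CERTIFIED by the union bound.


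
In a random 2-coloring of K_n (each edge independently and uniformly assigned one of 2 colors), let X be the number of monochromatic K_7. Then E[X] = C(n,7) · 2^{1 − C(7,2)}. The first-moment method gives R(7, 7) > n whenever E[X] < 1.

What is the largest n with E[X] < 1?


We need C(n, 7) · 2^{1 − 21} < 1, i.e. C(n, 7) < 2^{21 − 1} = 1048576.
Check values of n near the boundary:
  n = 21: C(21, 7) = 116280; 116280 < 1048576? YES
  n = 22: C(22, 7) = 170544; 170544 < 1048576? YES
  n = 23: C(23, 7) = 245157; 245157 < 1048576? YES
  n = 24: C(24, 7) = 346104; 346104 < 1048576? YES
  n = 25: C(25, 7) = 480700; 480700 < 1048576? YES
  n = 26: C(26, 7) = 657800; 657800 < 1048576? YES
  n = 27: C(27, 7) = 888030; 888030 < 1048576? YES
  n = 28: C(28, 7) = 1184040; 1184040 < 1048576? NO
The largest n with C(n, 7) < 1048576 is n = 27 (where E[X] = 444015/524288 ≈ 0.8469). Hence R(7, 7) > 27, i.e. R(7, 7) ≥ 28.

Largest n = 27; hence R(7, 7) > 27.


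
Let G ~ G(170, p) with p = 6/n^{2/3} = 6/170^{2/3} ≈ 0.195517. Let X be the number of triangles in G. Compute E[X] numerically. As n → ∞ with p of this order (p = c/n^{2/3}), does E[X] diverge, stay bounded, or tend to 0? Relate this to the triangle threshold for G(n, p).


Number of potential triangles: C(170, 3) = 804440.
Each occurs with probability p³ ≈ (0.195517)³ ≈ 7.47404844e-03.
By linearity: E[X] = C(170, 3)·p³ ≈ 804440 · 7.47404844e-03 ≈ 6012.423529.
Since α = 2/3 < 1, p = c/n^{2/3} ≫ 1/n is above the triangle threshold p ~ 1/n. Asymptotically E[X] ~ (c³/6)·n^{3(1−α)} = (6³/6)·n^{1} → ∞; triangles are abundant w.h.p.

E[X] ≈ 6012.423529; in regime p = Θ(1/n^{2/3}) E[X] diverges (above the triangle threshold p ~ 1/n).


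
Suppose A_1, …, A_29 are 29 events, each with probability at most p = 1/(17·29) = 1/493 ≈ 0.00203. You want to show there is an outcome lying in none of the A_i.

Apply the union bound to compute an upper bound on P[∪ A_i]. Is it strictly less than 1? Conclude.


Union bound: P[∪_{i=1}^{29} A_i] ≤ Σ_i P[A_i] ≤ 29·p = 29·(1/493) = 1/17.
Numerically: 1/17 ≈ 0.05882.
Is 1/17 < 1? YES.
Since P[∪ A_i] ≤ 1/17 < 1, the complement has P[∩ A_i^c] ≥ 1 − 1/17 = 16/17 > 0, so some outcome avoids every A_i.

29·p = 1/17 ≈ 0.05882; existence CERTIFIED by the union bound.


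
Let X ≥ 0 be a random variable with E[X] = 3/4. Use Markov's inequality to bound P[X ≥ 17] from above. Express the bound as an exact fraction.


μ = E[X] = 3/4, a = 17.
Markov: P[X ≥ 17] ≤ μ/a = (3/4)/17 = 3/68.
Numerically: ≈ 0.04412.
(Since a = 17 > μ = 0.75000, the bound 3/68 is < 1 and informative.)

P[X ≥ 17] ≤ 3/68 ≈ 0.04412.


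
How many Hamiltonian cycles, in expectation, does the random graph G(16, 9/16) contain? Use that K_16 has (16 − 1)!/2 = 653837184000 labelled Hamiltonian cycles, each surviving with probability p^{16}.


K_16 has (16 − 1)!/2 = 653837184000 labelled Hamiltonian cycles.
For each such Hamiltonian cycle H, let X_H = 1 if all 16 edges of H are present in G. Then P[X_H = 1] = p^{16} = (9/16)^{16} = 1853020188851841/18446744073709551616.
By linearity: E[X] = Σ_H E[X_H] = 653837184000 · p^{16} = 653837184000 · 1853020188851841/18446744073709551616 = 1183177248216831945952875/18014398509481984.
Numerically: E[X] ≈ 6.568e+07.

E[X] = 653837184000 · (9/16)^{16} = 1183177248216831945952875/18014398509481984 ≈ 6.568e+07.


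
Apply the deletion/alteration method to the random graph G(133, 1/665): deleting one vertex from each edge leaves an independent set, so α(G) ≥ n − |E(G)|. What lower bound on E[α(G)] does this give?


E[|E(G)|] = C(133, 2)·p = 8778 · (1/665) = 66/5.
E[α(G)] ≥ n − E[|E(G)|] = 133 − 66/5 = 599/5.
Numerically: ≈ 119.80000.
(This is only a lower bound; the true E[α(G)] may be larger.)

E[α(G)] ≥ 599/5 ≈ 119.80000.


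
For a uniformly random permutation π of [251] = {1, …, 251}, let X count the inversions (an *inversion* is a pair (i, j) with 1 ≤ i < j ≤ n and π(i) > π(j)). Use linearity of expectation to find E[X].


Write X = Σ X_I over the C(251, 2) = 31375 pairs i < j, with X_I the indicator of one inversion.
There are 31375 indicators.
For each fixed pair i < j, the values π(i) and π(j) are two distinct elements of {1, …, 251} in uniformly random order; by symmetry P[π(i) > π(j)] = 1/2.
By linearity: E[X] = 31375 · (1/2) = C(251, 2) · (1/2) = 31375/2 = 31375/2 ≈ 15687.5000.

E[X] = 31375/2 = 15687.5000.


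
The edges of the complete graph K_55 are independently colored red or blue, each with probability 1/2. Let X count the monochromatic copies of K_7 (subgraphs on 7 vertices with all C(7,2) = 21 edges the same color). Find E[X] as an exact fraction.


Let X = Σ_S X_S over the C(55, 7) = 202927725 subsets S of size 7, where X_S = 1 if the K_7 on S is monochromatic.
For a fixed S, the K_7 on S has C(7, 2) = 21 edges. P[all 21 edges red] = (1/2)^21, and likewise for blue, so P[monochromatic] = 2·(1/2)^21 = 2^{1 − 21} = 1/1048576.
By linearity: E[X] = C(55, 7) · 2^{1 − 21} = 202927725 · 1/1048576 = 202927725/1048576.
Numerically: E[X] ≈ 193.527.

E[X] = C(55,7)·2^(1−C(7,2)) = 202927725/1048576 ≈ 193.527.


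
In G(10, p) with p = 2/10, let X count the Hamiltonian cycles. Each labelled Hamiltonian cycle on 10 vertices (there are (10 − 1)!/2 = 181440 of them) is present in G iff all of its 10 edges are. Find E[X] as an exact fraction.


K_10 has (10 − 1)!/2 = 181440 labelled Hamiltonian cycles.
For each such Hamiltonian cycle H, let X_H = 1 if all 10 edges of H are present in G. Then P[X_H = 1] = p^{10} = (1/5)^{10} = 1/9765625.
By linearity of expectation: E[X] = Σ_H E[X_H] = 181440 · p^{10} = 181440 · 1/9765625 = 36288/1953125.
Numerically: E[X] ≈ 0.01858.

E[X] = 181440 · (1/5)^{10} = 36288/1953125 ≈ 0.01858.


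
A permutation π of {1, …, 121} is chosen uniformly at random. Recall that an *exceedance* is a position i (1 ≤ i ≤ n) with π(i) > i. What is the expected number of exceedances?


Write X = Σ_{i=1}^{121} X_i, where X_i = 1_{π(i) > i}.
For each fixed i, π(i) is uniform over {1, …, 121} (marginal of a uniform permutation), so P[π(i) > i] = (n − i)/n. Summing: Σ_{i=1}^{121} (n − i)/n = (0 + 1 + … + 120)/121 = 121(121 − 1)/(2·121) = (121 − 1)/2.
Hence E[X] = Σ_{i=1}^{121} (121 − i)/121 = 60 ≈ 60.000.

E[X] = 60 = 60.000.


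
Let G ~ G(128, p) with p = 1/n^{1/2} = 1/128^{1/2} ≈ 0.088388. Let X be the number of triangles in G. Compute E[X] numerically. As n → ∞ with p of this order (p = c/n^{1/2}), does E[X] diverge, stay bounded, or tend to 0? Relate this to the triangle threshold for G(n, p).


Number of potential triangles: C(128, 3) = 341376.
Each occurs with probability p³ ≈ (0.088388)³ ≈ 6.9053397e-04.
By linearity: E[X] = C(128, 3)·p³ ≈ 341376 · 6.9053397e-04 ≈ 235.73172.
Since α = 1/2 < 1, p = c/n^{1/2} ≫ 1/n is above the triangle threshold p ~ 1/n. Asymptotically E[X] ~ (c³/6)·n^{3(1−α)} = (1³/6)·n^{1.5} → ∞; triangles are abundant w.h.p.

E[X] ≈ 235.73172; in regime p = Θ(1/n^{1/2}) E[X] diverges (above the triangle threshold p ~ 1/n).


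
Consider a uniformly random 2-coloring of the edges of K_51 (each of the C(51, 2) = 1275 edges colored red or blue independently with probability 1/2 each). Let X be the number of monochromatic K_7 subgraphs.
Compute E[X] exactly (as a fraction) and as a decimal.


Let X = Σ_S X_S over the C(51, 7) = 115775100 subsets S of size 7, where X_S = 1 if the K_7 on S is monochromatic.
For a fixed S, the K_7 on S has C(7, 2) = 21 edges. P[all 21 edges red] = (1/2)^21, and likewise for blue, so P[monochromatic] = 2·(1/2)^21 = 2^{1 − 21} = 1/1048576.
By linearity: E[X] = C(51, 7) · 2^{1 − 21} = 115775100 · 1/1048576 = 28943775/262144.
Numerically: E[X] ≈ 110.41174.

E[X] = C(51,7)·2^(1−C(7,2)) = 28943775/262144 ≈ 110.41174.


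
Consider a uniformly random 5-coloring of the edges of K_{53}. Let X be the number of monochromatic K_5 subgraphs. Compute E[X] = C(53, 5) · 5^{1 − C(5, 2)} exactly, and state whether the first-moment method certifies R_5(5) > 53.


E[X] = C(53, 5) · 5^{1 − 10} = 2869685 · 5^{−9} = 2869685/1953125.
As a reduced fraction: E[X] = 573937/390625 ≈ 1.4692787.
Is E[X] < 1? NO.
Since E[X] ≥ 1, the first-moment bound is inconclusive at n = 53; it does NOT by itself certify R_5(5) > 53.

E[X] = 573937/390625 ≈ 1.4692787; E[X] ≥ 1; first-moment method inconclusive here.


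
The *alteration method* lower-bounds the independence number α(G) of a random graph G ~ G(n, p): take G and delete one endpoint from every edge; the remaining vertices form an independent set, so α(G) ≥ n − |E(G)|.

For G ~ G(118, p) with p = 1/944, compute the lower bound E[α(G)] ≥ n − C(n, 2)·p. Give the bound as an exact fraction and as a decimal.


E[|E(G)|] = C(118, 2)·p = 6903 · (1/944) = 117/16.
E[α(G)] ≥ n − E[|E(G)|] = 118 − 117/16 = 1771/16.
Numerically: ≈ 110.6875.
(This is only a lower bound; the true E[α(G)] may be larger.)

E[α(G)] ≥ 1771/16 ≈ 110.6875.


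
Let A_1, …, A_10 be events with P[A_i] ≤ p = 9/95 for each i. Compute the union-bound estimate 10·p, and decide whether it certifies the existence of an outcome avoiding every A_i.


Union bound: P[∪_{i=1}^{10} A_i] ≤ Σ_i P[A_i] ≤ 10·p = 10·(9/95) = 18/19.
Numerically: 18/19 ≈ 0.947.
Is 18/19 < 1? YES.
Since P[∪ A_i] ≤ 18/19 < 1, the complement has P[∩ A_i^c] ≥ 1 − 18/19 = 1/19 > 0, so some outcome avoids every A_i.

10·p = 18/19 ≈ 0.947; existence CERTIFIED by the union bound.


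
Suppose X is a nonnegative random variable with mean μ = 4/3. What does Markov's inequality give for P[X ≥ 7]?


μ = E[X] = 4/3, a = 7.
Markov: P[X ≥ 7] ≤ μ/a = (4/3)/7 = 4/21.
Numerically: ≈ 0.190476.
(Since a = 7 > μ = 1.333333, the bound 4/21 is < 1 and informative.)

P[X ≥ 7] ≤ 4/21 ≈ 0.190476.


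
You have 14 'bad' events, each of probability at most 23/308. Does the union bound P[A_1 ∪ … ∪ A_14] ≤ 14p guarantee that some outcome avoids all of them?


Union bound: P[∪_{i=1}^{14} A_i] ≤ Σ_i P[A_i] ≤ 14·p = 14·(23/308) = 23/22.
Numerically: 23/22 ≈ 1.045.
Is 23/22 < 1? NO.
Since the bound 23/22 is ≥ 1, the union bound is uninformative here; it does NOT by itself certify existence.

14·p = 23/22 ≈ 1.045; existence NOT certified by the union bound.


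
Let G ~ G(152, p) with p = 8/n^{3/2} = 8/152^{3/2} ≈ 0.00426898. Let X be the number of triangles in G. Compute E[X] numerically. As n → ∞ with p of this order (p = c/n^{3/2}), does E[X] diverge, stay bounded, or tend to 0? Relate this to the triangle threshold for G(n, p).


Number of potential triangles: C(152, 3) = 573800.
Each occurs with probability p³ ≈ (0.00426898)³ ≈ 7.77989643e-08.
By linearity: E[X] = C(152, 3)·p³ ≈ 573800 · 7.77989643e-08 ≈ 0.044641.
Since α = 3/2 > 1, p = c/n^{3/2} = o(1/n) is below the triangle threshold p ~ 1/n. Asymptotically E[X] ~ (c³/6)·n^{3(1−α)} = (8³/6)·n^{-1.5} → 0, so by Markov's inequality G has no triangles w.h.p.

E[X] ≈ 0.044641; in regime p = Θ(1/n^{3/2}) E[X] tends to 0 (below the triangle threshold p ~ 1/n).


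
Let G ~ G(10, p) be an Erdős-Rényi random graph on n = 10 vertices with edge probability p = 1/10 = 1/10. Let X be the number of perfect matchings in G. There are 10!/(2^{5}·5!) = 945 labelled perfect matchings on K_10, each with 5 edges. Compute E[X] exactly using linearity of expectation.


K_10 has 10!/(2^{5}·5!) = 945 labelled perfect matchings.
For each such perfect matching H, let X_H = 1 if all 5 edges of H are present in G. Then P[X_H = 1] = p^{5} = (1/10)^{5} = 1/100000.
By linearity of expectation: E[X] = Σ_H E[X_H] = 945 · p^{5} = 945 · 1/100000 = 189/20000.
Numerically: E[X] ≈ 0.00945.

E[X] = 945 · (1/10)^{5} = 189/20000 ≈ 0.00945.


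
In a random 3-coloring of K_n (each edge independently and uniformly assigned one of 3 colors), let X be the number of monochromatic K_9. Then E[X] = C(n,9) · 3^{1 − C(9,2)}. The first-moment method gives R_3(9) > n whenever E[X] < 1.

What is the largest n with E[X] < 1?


We need C(n, 9) · 3^{1 − 36} < 1, i.e. C(n, 9) < 3^{36 − 1} = 50031545098999707.
Check values of n near the boundary:
  n = 296: C(296, 9) = 42513789098994080; 42513789098994080 < 50031545098999707? YES
  n = 297: C(297, 9) = 43842345008337645; 43842345008337645 < 50031545098999707? YES
  n = 298: C(298, 9) = 45207677551849890; 45207677551849890 < 50031545098999707? YES
  n = 299: C(299, 9) = 46610674441390059; 46610674441390059 < 50031545098999707? YES
  n = 300: C(300, 9) = 48052241692154700; 48052241692154700 < 50031545098999707? YES
  n = 301: C(301, 9) = 49533303936090975; 49533303936090975 < 50031545098999707? YES
  n = 302: C(302, 9) = 51054804739588650; 51054804739588650 < 50031545098999707? NO
The largest n with C(n, 9) < 50031545098999707 is n = 301 (where E[X] = 16511101312030325/16677181699666569 ≈ 0.990041). Hence R_3(9) > 301, i.e. R_3(9) ≥ 302.

Largest n = 301; hence R_3(9) > 301.


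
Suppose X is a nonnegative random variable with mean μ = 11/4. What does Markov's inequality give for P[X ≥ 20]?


μ = E[X] = 11/4, a = 20.
Markov: P[X ≥ 20] ≤ μ/a = (11/4)/20 = 11/80.
Numerically: ≈ 0.13750.
(Since a = 20 > μ = 2.75000, the bound 11/80 is < 1 and informative.)

P[X ≥ 20] ≤ 11/80 ≈ 0.13750.


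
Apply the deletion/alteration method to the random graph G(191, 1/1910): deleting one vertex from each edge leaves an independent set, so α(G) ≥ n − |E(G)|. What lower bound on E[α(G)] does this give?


E[|E(G)|] = C(191, 2)·p = 18145 · (1/1910) = 19/2.
E[α(G)] ≥ n − E[|E(G)|] = 191 − 19/2 = 363/2.
Numerically: ≈ 181.500000.
(This is only a lower bound; the true E[α(G)] may be larger.)

E[α(G)] ≥ 363/2 ≈ 181.500000.


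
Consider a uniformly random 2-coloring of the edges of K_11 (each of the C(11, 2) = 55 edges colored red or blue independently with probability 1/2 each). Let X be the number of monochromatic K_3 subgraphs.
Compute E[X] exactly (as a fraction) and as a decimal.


Let X = Σ_S X_S over the C(11, 3) = 165 subsets S of size 3, where X_S = 1 if the K_3 on S is monochromatic.
For a fixed S, the K_3 on S has C(3, 2) = 3 edges. P[all 3 edges red] = (1/2)^3, and likewise for blue, so P[monochromatic] = 2·(1/2)^3 = 2^{1 − 3} = 1/4.
By linearity of expectation: E[X] = C(11, 3) · 2^{1 − 3} = 165 · 1/4 = 165/4.
Numerically: E[X] ≈ 41.250.

E[X] = C(11,3)·2^(1−C(3,2)) = 165/4 ≈ 41.250.


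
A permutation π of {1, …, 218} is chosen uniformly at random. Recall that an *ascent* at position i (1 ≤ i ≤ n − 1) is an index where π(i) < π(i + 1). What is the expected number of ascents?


Write X = Σ X_I over i = 1, …, 217, with X_I the indicator of one ascent.
There are 217 indicators.
For each fixed i, the pair (π(i), π(i+1)) is a uniformly random ordered pair of distinct values from {1, …, 218}; by symmetry P[π(i) < π(i+1)] = 1/2.
By linearity: E[X] = 217 · (1/2) = (218 − 1) · (1/2) = 217/2 ≈ 108.5000.

E[X] = 217/2 = 108.5000.


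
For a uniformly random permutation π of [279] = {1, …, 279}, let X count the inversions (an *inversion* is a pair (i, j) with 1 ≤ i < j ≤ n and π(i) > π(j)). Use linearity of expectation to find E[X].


Write X = Σ X_I over the C(279, 2) = 38781 pairs i < j, with X_I the indicator of one inversion.
There are 38781 indicators.
For each fixed pair i < j, the values π(i) and π(j) are two distinct elements of {1, …, 279} in uniformly random order; by symmetry P[π(i) > π(j)] = 1/2.
By linearity: E[X] = 38781 · (1/2) = C(279, 2) · (1/2) = 38781/2 = 38781/2 ≈ 19390.5000.

E[X] = 38781/2 = 19390.5000.


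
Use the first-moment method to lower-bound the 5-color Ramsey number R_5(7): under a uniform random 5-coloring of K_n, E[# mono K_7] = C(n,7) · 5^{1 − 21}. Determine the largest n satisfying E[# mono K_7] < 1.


We need C(n, 7) · 5^{1 − 21} < 1, i.e. C(n, 7) < 5^{21 − 1} = 95367431640625.
Check values of n near the boundary:
  n = 337: C(337, 7) = 91989916924632; 91989916924632 < 95367431640625? YES
  n = 338: C(338, 7) = 93935323022736; 93935323022736 < 95367431640625? YES
  n = 339: C(339, 7) = 95915887062372; 95915887062372 < 95367431640625? NO
  n = 340: C(340, 7) = 97932136940560; 97932136940560 < 95367431640625? NO
  n = 341: C(341, 7) = 99984606876440; 99984606876440 < 95367431640625? NO
The largest n with C(n, 7) < 95367431640625 is n = 338 (where E[X] = 93935323022736/95367431640625 ≈ 0.9849833). Hence R_5(7) > 338, i.e. R_5(7) ≥ 339.

Largest n = 338; hence R_5(7) > 338.


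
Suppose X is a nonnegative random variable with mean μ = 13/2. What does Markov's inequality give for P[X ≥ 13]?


μ = E[X] = 13/2, a = 13.
Markov: P[X ≥ 13] ≤ μ/a = (13/2)/13 = 1/2.
Numerically: ≈ 0.500000.
(Since a = 13 > μ = 6.500000, the bound 1/2 is < 1 and informative.)

P[X ≥ 13] ≤ 1/2 ≈ 0.500000.


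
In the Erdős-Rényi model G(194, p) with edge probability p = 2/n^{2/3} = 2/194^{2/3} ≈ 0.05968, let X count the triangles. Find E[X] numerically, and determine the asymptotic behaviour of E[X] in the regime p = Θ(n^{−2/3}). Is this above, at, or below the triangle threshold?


Number of potential triangles: C(194, 3) = 1198144.
Each occurs with probability p³ ≈ (0.05968)³ ≈ 2.1256244e-04.
By linearity: E[X] = C(194, 3)·p³ ≈ 1198144 · 2.1256244e-04 ≈ 254.68041.
Since α = 2/3 < 1, p = c/n^{2/3} ≫ 1/n is above the triangle threshold p ~ 1/n. Asymptotically E[X] ~ (c³/6)·n^{3(1−α)} = (2³/6)·n^{1} → ∞; triangles are abundant w.h.p.

E[X] ≈ 254.68041; in regime p = Θ(1/n^{2/3}) E[X] diverges (above the triangle threshold p ~ 1/n).


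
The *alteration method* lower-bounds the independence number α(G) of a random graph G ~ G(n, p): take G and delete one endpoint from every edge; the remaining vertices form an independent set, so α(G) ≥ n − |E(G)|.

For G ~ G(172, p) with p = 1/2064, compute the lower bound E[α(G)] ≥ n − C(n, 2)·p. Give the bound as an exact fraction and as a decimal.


E[|E(G)|] = C(172, 2)·p = 14706 · (1/2064) = 57/8.
E[α(G)] ≥ n − E[|E(G)|] = 172 − 57/8 = 1319/8.
Numerically: ≈ 164.875.
(This is only a lower bound; the true E[α(G)] may be larger.)

E[α(G)] ≥ 1319/8 ≈ 164.875.


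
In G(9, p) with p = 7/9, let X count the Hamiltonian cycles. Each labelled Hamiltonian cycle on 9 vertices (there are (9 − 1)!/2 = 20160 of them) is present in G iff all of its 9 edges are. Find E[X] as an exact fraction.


K_9 has (9 − 1)!/2 = 20160 labelled Hamiltonian cycles.
For each such Hamiltonian cycle H, let X_H = 1 if all 9 edges of H are present in G. Then P[X_H = 1] = p^{9} = (7/9)^{9} = 40353607/387420489.
By linearity: E[X] = Σ_H E[X_H] = 20160 · p^{9} = 20160 · 40353607/387420489 = 90392079680/43046721.
Numerically: E[X] ≈ 2099.9.

E[X] = 20160 · (7/9)^{9} = 90392079680/43046721 ≈ 2099.9.


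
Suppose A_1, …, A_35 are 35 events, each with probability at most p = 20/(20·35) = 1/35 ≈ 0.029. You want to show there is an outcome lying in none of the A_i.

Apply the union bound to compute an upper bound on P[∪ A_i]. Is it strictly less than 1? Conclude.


Union bound: P[∪_{i=1}^{35} A_i] ≤ Σ_i P[A_i] ≤ 35·p = 35·(1/35) = 1.
Numerically: 1 ≈ 1.000.
Is 1 < 1? NO.
Since the bound 1 is ≥ 1, the union bound is uninformative here; it does NOT by itself certify existence.

35·p = 1 ≈ 1.000; existence NOT certified by the union bound.


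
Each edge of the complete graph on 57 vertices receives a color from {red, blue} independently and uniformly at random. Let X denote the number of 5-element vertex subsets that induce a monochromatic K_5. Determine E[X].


Let X = Σ_S X_S over the C(57, 5) = 4187106 subsets S of size 5, where X_S = 1 if the K_5 on S is monochromatic.
For a fixed S, the K_5 on S has C(5, 2) = 10 edges. P[all 10 edges red] = (1/2)^10, and likewise for blue, so P[monochromatic] = 2·(1/2)^10 = 2^{1 − 10} = 1/512.
By linearity: E[X] = C(57, 5) · 2^{1 − 10} = 4187106 · 1/512 = 2093553/256.
Numerically: E[X] ≈ 8177.941.

E[X] = C(57,5)·2^(1−C(5,2)) = 2093553/256 ≈ 8177.941.


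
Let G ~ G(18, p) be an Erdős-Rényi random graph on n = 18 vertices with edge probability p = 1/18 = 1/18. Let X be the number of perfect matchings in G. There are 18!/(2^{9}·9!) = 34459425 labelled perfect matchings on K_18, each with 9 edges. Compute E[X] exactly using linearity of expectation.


K_18 has 18!/(2^{9}·9!) = 34459425 labelled perfect matchings.
For each such perfect matching H, let X_H = 1 if all 9 edges of H are present in G. Then P[X_H = 1] = p^{9} = (1/18)^{9} = 1/198359290368.
By linearity of expectation: E[X] = Σ_H E[X_H] = 34459425 · p^{9} = 34459425 · 1/198359290368 = 425425/2448880128.
Numerically: E[X] ≈ 0.000173722.

E[X] = 34459425 · (1/18)^{9} = 425425/2448880128 ≈ 0.000173722.


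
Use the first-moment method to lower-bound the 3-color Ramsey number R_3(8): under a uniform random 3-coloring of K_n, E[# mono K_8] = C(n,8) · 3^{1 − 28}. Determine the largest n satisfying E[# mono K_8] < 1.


We need C(n, 8) · 3^{1 − 28} < 1, i.e. C(n, 8) < 3^{28 − 1} = 7625597484987.
Check values of n near the boundary:
  n = 153: C(153, 8) = 6183023199255; 6183023199255 < 7625597484987? YES
  n = 154: C(154, 8) = 6521818990995; 6521818990995 < 7625597484987? YES
  n = 155: C(155, 8) = 6876747915675; 6876747915675 < 7625597484987? YES
  n = 156: C(156, 8) = 7248464019225; 7248464019225 < 7625597484987? YES
  n = 157: C(157, 8) = 7637643295425; 7637643295425 < 7625597484987? NO
  n = 158: C(158, 8) = 8044984271181; 8044984271181 < 7625597484987? NO
The largest n with C(n, 8) < 7625597484987 is n = 156 (where E[X] = 805384891025/847288609443 ≈ 0.9505437). Hence R_3(8) > 156, i.e. R_3(8) ≥ 157.

Largest n = 156; hence R_3(8) > 156.


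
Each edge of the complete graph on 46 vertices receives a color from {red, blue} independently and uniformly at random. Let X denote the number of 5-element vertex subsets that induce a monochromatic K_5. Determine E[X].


Let X = Σ_S X_S over the C(46, 5) = 1370754 subsets S of size 5, where X_S = 1 if the K_5 on S is monochromatic.
For a fixed S, the K_5 on S has C(5, 2) = 10 edges. P[all 10 edges red] = (1/2)^10, and likewise for blue, so P[monochromatic] = 2·(1/2)^10 = 2^{1 − 10} = 1/512.
By linearity of expectation: E[X] = C(46, 5) · 2^{1 − 10} = 1370754 · 1/512 = 685377/256.
Numerically: E[X] ≈ 2677.25391.

E[X] = C(46,5)·2^(1−C(5,2)) = 685377/256 ≈ 2677.25391.


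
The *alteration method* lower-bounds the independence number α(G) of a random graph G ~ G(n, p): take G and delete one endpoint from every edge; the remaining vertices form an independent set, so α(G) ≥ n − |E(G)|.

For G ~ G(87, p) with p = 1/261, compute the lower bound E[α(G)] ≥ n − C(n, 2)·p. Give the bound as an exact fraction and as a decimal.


E[|E(G)|] = C(87, 2)·p = 3741 · (1/261) = 43/3.
E[α(G)] ≥ n − E[|E(G)|] = 87 − 43/3 = 218/3.
Numerically: ≈ 72.66667.
(This is only a lower bound; the true E[α(G)] may be larger.)

E[α(G)] ≥ 218/3 ≈ 72.66667.


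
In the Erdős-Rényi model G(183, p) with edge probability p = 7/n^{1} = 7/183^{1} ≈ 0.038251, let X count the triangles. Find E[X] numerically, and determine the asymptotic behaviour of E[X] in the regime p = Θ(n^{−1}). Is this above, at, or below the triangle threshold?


Number of potential triangles: C(183, 3) = 1004731.
Each occurs with probability p³ ≈ (0.038251)³ ≈ 5.5968137e-05.
By linearity: E[X] = C(183, 3)·p³ ≈ 1004731 · 5.5968137e-05 ≈ 56.23292.
Here α = 1, so p = 7/n is exactly at the triangle threshold p ~ 1/n. Asymptotically E[X] → c³/6 = 7³/6 = 343/6 ≈ 57.16667, a bounded constant. In this regime the triangle count is asymptotically Poisson(c³/6).

E[X] ≈ 56.23292; in regime p = Θ(1/n^{1}) E[X] stays bounded (at the triangle threshold p ~ 1/n).


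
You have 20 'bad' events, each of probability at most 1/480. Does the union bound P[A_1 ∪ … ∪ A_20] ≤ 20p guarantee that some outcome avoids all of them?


Union bound: P[∪_{i=1}^{20} A_i] ≤ Σ_i P[A_i] ≤ 20·p = 20·(1/480) = 1/24.
Numerically: 1/24 ≈ 0.0416667.
Is 1/24 < 1? YES.
Since P[∪ A_i] ≤ 1/24 < 1, the complement has P[∩ A_i^c] ≥ 1 − 1/24 = 23/24 > 0, so some outcome avoids every A_i.

20·p = 1/24 ≈ 0.0416667; existence CERTIFIED by the union bound.


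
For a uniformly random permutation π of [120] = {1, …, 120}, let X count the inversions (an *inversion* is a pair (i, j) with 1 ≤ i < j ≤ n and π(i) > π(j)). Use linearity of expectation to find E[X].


Write X = Σ X_I over the C(120, 2) = 7140 pairs i < j, with X_I the indicator of one inversion.
There are 7140 indicators.
For each fixed pair i < j, the values π(i) and π(j) are two distinct elements of {1, …, 120} in uniformly random order; by symmetry P[π(i) > π(j)] = 1/2.
By linearity: E[X] = 7140 · (1/2) = C(120, 2) · (1/2) = 7140/2 = 3570 ≈ 3570.000.

E[X] = 3570 = 3570.000.


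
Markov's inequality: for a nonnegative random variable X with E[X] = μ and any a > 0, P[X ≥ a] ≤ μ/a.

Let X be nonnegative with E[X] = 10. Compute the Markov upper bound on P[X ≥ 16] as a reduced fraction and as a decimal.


μ = E[X] = 10, a = 16.
Markov: P[X ≥ 16] ≤ μ/a = (10)/16 = 5/8.
Numerically: ≈ 0.6250.
(Since a = 16 > μ = 10.0000, the bound 5/8 is < 1 and informative.)

P[X ≥ 16] ≤ 5/8 ≈ 0.6250.


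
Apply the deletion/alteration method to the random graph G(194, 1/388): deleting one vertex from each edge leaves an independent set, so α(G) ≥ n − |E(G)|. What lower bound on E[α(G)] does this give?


E[|E(G)|] = C(194, 2)·p = 18721 · (1/388) = 193/4.
E[α(G)] ≥ n − E[|E(G)|] = 194 − 193/4 = 583/4.
Numerically: ≈ 145.750.
(This is only a lower bound; the true E[α(G)] may be larger.)

E[α(G)] ≥ 583/4 ≈ 145.750.


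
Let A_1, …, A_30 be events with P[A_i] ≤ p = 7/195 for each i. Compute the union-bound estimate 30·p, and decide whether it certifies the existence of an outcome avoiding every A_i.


Union bound: P[∪_{i=1}^{30} A_i] ≤ Σ_i P[A_i] ≤ 30·p = 30·(7/195) = 14/13.
Numerically: 14/13 ≈ 1.077.
Is 14/13 < 1? NO.
Since the bound 14/13 is ≥ 1, the union bound is uninformative here; it does NOT by itself certify existence.

30·p = 14/13 ≈ 1.077; existence NOT certified by the union bound.


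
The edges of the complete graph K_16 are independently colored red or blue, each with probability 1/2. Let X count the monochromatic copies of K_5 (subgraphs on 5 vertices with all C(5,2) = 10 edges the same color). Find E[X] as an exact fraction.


Let X = Σ_S X_S over the C(16, 5) = 4368 subsets S of size 5, where X_S = 1 if the K_5 on S is monochromatic.
For a fixed S, the K_5 on S has C(5, 2) = 10 edges. P[all 10 edges red] = (1/2)^10, and likewise for blue, so P[monochromatic] = 2·(1/2)^10 = 2^{1 − 10} = 1/512.
Summing: E[X] = C(16, 5) · 2^{1 − 10} = 4368 · 1/512 = 273/32.
Numerically: E[X] ≈ 8.531250.

E[X] = C(16,5)·2^(1−C(5,2)) = 273/32 ≈ 8.531250.


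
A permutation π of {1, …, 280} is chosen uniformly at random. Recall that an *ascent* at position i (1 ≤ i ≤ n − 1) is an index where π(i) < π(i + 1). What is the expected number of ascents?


Write X = Σ X_I over i = 1, …, 279, with X_I the indicator of one ascent.
There are 279 indicators.
For each fixed i, the pair (π(i), π(i+1)) is a uniformly random ordered pair of distinct values from {1, …, 280}; by symmetry P[π(i) < π(i+1)] = 1/2.
By linearity: E[X] = 279 · (1/2) = (280 − 1) · (1/2) = 279/2 ≈ 139.5000.

E[X] = 279/2 = 139.5000.


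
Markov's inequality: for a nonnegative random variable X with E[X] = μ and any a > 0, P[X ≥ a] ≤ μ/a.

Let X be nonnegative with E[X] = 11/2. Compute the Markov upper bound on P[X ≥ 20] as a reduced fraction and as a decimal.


μ = E[X] = 11/2, a = 20.
Markov: P[X ≥ 20] ≤ μ/a = (11/2)/20 = 11/40.
Numerically: ≈ 0.275.
(Since a = 20 > μ = 5.500, the bound 11/40 is < 1 and informative.)

P[X ≥ 20] ≤ 11/40 ≈ 0.275.


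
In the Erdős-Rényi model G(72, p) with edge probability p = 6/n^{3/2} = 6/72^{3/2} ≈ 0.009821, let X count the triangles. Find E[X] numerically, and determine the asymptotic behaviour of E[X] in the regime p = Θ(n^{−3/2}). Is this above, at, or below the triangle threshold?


Number of potential triangles: C(72, 3) = 59640.
Each occurs with probability p³ ≈ (0.009821)³ ≈ 9.472345e-07.
By linearity: E[X] = C(72, 3)·p³ ≈ 59640 · 9.472345e-07 ≈ 0.0565.
Since α = 3/2 > 1, p = c/n^{3/2} = o(1/n) is below the triangle threshold p ~ 1/n. Asymptotically E[X] ~ (c³/6)·n^{3(1−α)} = (6³/6)·n^{-1.5} → 0, so by Markov's inequality G has no triangles w.h.p.

E[X] ≈ 0.0565; in regime p = Θ(1/n^{3/2}) E[X] tends to 0 (below the triangle threshold p ~ 1/n).


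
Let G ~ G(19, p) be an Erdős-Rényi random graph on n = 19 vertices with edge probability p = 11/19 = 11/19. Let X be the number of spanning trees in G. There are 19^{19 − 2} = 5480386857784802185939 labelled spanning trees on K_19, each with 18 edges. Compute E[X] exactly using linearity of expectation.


K_19 has 19^{19 − 2} = 5480386857784802185939 labelled spanning trees.
For each such spanning tree H, let X_H = 1 if all 18 edges of H are present in G. Then P[X_H = 1] = p^{18} = (11/19)^{18} = 5559917313492231481/104127350297911241532841.
By linearity of expectation: E[X] = Σ_H E[X_H] = 5480386857784802185939 · p^{18} = 5480386857784802185939 · 5559917313492231481/104127350297911241532841 = 5559917313492231481/19.
Numerically: E[X] ≈ 2.92627e+17.

E[X] = 5480386857784802185939 · (11/19)^{18} = 5559917313492231481/19 ≈ 2.92627e+17.


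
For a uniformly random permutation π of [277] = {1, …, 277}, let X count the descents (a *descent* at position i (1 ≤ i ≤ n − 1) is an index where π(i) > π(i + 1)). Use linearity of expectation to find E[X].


Write X = Σ X_I over i = 1, …, 276, with X_I the indicator of one descent.
There are 276 indicators.
For each fixed i, the pair (π(i), π(i+1)) is a uniformly random ordered pair of distinct values from {1, …, 277}; by symmetry P[π(i) > π(i+1)] = 1/2.
By linearity: E[X] = 276 · (1/2) = (277 − 1) · (1/2) = 138 ≈ 138.0000.

E[X] = 138 = 138.0000.


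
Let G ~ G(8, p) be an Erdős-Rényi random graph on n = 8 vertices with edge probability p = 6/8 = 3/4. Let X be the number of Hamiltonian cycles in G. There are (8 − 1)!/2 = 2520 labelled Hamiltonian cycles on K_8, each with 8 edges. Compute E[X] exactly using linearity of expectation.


K_8 has (8 − 1)!/2 = 2520 labelled Hamiltonian cycles.
For each such Hamiltonian cycle H, let X_H = 1 if all 8 edges of H are present in G. Then P[X_H = 1] = p^{8} = (3/4)^{8} = 6561/65536.
Summing the indicators: E[X] = Σ_H E[X_H] = 2520 · p^{8} = 2520 · 6561/65536 = 2066715/8192.
Numerically: E[X] ≈ 252.285.

E[X] = 2520 · (3/4)^{8} = 2066715/8192 ≈ 252.285.


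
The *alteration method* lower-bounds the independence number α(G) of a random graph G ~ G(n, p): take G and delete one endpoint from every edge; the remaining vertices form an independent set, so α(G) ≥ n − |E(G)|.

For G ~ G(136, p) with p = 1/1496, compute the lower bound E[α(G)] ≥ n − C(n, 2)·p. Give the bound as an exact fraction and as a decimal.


E[|E(G)|] = C(136, 2)·p = 9180 · (1/1496) = 135/22.
E[α(G)] ≥ n − E[|E(G)|] = 136 − 135/22 = 2857/22.
Numerically: ≈ 129.8636.
(This is only a lower bound; the true E[α(G)] may be larger.)

E[α(G)] ≥ 2857/22 ≈ 129.8636.


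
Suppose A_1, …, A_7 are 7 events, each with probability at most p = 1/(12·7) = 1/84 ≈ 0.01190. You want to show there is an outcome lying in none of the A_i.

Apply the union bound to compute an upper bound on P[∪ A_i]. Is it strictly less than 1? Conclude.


Union bound: P[∪_{i=1}^{7} A_i] ≤ Σ_i P[A_i] ≤ 7·p = 7·(1/84) = 1/12.
Numerically: 1/12 ≈ 0.08333.
Is 1/12 < 1? YES.
Since P[∪ A_i] ≤ 1/12 < 1, the complement has P[∩ A_i^c] ≥ 1 − 1/12 = 11/12 > 0, so some outcome avoids every A_i.

7·p = 1/12 ≈ 0.08333; existence CERTIFIED by the union bound.


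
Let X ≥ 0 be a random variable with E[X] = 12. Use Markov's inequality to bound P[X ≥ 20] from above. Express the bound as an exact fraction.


μ = E[X] = 12, a = 20.
Markov: P[X ≥ 20] ≤ μ/a = (12)/20 = 3/5.
Numerically: ≈ 0.600000.
(Since a = 20 > μ = 12.000000, the bound 3/5 is < 1 and informative.)

P[X ≥ 20] ≤ 3/5 ≈ 0.600000.


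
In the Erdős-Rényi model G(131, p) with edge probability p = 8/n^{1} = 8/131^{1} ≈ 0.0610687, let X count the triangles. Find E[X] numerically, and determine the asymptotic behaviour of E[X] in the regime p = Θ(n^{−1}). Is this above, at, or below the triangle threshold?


Number of potential triangles: C(131, 3) = 366145.
Each occurs with probability p³ ≈ (0.0610687)³ ≈ 2.27748788e-04.
By linearity: E[X] = C(131, 3)·p³ ≈ 366145 · 2.27748788e-04 ≈ 83.389080.
Here α = 1, so p = 8/n is exactly at the triangle threshold p ~ 1/n. Asymptotically E[X] → c³/6 = 8³/6 = 256/3 ≈ 85.333333, a bounded constant. In this regime the triangle count is asymptotically Poisson(c³/6).

E[X] ≈ 83.389080; in regime p = Θ(1/n^{1}) E[X] stays bounded (at the triangle threshold p ~ 1/n).
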